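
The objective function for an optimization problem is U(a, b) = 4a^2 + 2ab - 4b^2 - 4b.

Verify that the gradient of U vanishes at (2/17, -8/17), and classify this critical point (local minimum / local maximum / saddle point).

saddle point

∇U = (8a + 2b, 2a - 8b - 4); substituting (2/17, -8/17) gives ∇U = (0, 0), so (2/17, -8/17) is indeed a critical point.
The Hessian of U is constant: H = [[8, 2], [2, -8]].
det(H) = 8·(-8) − 2² = -68.
Since det(H) < 0, H is indefinite and the critical point is a saddle point.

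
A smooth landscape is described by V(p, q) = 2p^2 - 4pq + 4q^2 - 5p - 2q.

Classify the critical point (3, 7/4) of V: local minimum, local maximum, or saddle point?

local minimum

The Hessian of V is constant: H = [[4, -4], [-4, 8]].
det(H) = 4·8 − (-4)² = 16.
det(H) > 0 and tr(H) = 12 > 0, so H is positive definite and the point is a local minimum.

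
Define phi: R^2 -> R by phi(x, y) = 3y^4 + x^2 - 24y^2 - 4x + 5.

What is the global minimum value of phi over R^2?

-47

phi(x,y) separates as P(x) + Q(y) + 5, so its minimum is min P + min Q + 5.
P'(x) = 2x - 4 vanishes at x ∈ {2}; Q'(y) = 12y(y - 2)(y + 2) vanishes at y ∈ {-2, 0, 2}.
Local minima of P (where P''>0): P(2)=-4. Local minima of Q: Q(-2)=-48, Q(2)=-48.
So the global minimum of phi is P(2) + Q(-2) + 5 = -4 − 48 + 5 = -47, attained at (2, -2).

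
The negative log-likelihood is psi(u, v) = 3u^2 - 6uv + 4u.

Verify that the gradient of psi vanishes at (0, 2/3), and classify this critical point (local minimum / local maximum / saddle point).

∇psi = (6u - 6v + 4, -6u); substituting (0, 2/3) gives ∇psi = (0, 0), so (0, 2/3) is indeed a critical point.
The Hessian of psi is constant: H = [[6, -6], [-6, 0]].
det(H) = 6·0 − (-6)² = -36.
Since det(H) < 0, H is indefinite and the critical point is a saddle point.

saddle point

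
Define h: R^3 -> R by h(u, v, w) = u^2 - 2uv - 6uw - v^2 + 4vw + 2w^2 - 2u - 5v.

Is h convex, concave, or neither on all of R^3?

h is quadratic, so its Hessian is the constant matrix H = [[2, -2, -6], [-2, -2, 4], [-6, 4, 4]].
Leading principal minors: 2, -8, 104.
Neither pattern holds ⇒ H is indefinite ⇒ neither convex nor concave.

neither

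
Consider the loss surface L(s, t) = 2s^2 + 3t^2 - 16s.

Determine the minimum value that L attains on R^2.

-32

L(s,t) separates as P(s) + Q(t), so its minimum is min P + min Q.
P'(s) = 4s - 16 vanishes at s ∈ {4}; Q'(t) = 6t vanishes at t ∈ {0}.
Local minima of P (where P''>0): P(4)=-32. Local minima of Q: Q(0)=0.
So the global minimum of L is P(4) + Q(0) = -32 + 0 = -32, attained at (4, 0).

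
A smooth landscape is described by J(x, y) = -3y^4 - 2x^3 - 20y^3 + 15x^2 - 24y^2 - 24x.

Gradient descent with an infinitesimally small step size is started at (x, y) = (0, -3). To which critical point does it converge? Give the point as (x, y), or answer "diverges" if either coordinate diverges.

J is separable, so gradient descent decouples: x follows -∂J/∂x, y follows -∂J/∂y.
∂J/∂x = -6(x - 4)(x - 1); at x=0 this is -24, so x increases.
∂J/∂y = -12y(y + 1)(y + 4); at y=-3 this is -72, so y increases.
x converges to its nearest critical value 1 (a local min of the x-part); y converges to -1. The iterate converges to (1, -1).

(1, -1)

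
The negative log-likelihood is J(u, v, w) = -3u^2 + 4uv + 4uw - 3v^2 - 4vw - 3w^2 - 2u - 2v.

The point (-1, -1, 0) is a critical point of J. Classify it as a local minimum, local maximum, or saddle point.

local maximum

The Hessian is constant: H = [[-6, 4, 4], [4, -6, -4], [4, -4, -6]].
Leading principal minors: Δ₁ = -6, Δ₂ = 20, Δ₃ = -56.
The minors alternate sign starting negative (−, +, −), so H is negative definite: a local maximum.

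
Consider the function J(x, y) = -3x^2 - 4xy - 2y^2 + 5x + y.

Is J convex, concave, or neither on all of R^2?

J is quadratic, so its Hessian is the constant matrix H = [[-6, -4], [-4, -4]].
det(H) = 8, tr(H) = -10.
det(H) > 0 and tr(H) < 0, so H is negative definite everywhere: concave.

concave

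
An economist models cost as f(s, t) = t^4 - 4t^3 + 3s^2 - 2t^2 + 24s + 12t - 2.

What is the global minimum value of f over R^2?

f(s,t) separates as P(s) + Q(t) − 2, so its minimum is min P + min Q − 2.
P'(s) = 6s + 24 vanishes at s ∈ {-4}; Q'(t) = 4(t - 3)(t - 1)(t + 1) vanishes at t ∈ {-1, 1, 3}.
Local minima of P (where P''>0): P(-4)=-48. Local minima of Q: Q(-1)=-9, Q(3)=-9.
So the global minimum of f is P(-4) + Q(-1) − 2 = -48 − 9 − 2 = -59, attained at (-4, -1).

-59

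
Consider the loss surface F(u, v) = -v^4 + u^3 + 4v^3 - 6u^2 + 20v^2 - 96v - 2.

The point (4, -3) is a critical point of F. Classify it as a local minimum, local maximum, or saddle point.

The mixed partial ∂²F/∂u∂v is 0, so the Hessian at any point is diag(F_uu, F_vv) = diag(6(u - 2), 4(-3v^2 + 6v + 10)).
At (4, -3): H = diag(12, -140).
The eigenvalues have opposite signs, so H is indefinite: a saddle point.

saddle point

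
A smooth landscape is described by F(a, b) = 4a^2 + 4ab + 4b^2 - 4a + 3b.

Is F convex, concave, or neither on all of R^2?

convex

F is quadratic, so its Hessian is the constant matrix H = [[8, 4], [4, 8]].
det(H) = 48, tr(H) = 16.
det(H) > 0 and tr(H) > 0, so H is positive definite everywhere: convex.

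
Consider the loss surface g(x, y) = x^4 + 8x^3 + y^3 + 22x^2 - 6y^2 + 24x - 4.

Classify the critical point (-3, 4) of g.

The mixed partial ∂²g/∂x∂y is 0, so the Hessian at any point is diag(g_xx, g_yy) = diag(4(3x^2 + 12x + 11), 6(y - 2)).
At (-3, 4): H = diag(8, 12).
Both eigenvalues are positive, so H is positive definite: a local minimum.

local minimum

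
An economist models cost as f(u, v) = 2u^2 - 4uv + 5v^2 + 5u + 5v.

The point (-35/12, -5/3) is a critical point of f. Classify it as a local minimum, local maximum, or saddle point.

The Hessian of f is constant: H = [[4, -4], [-4, 10]].
det(H) = 4·10 − (-4)² = 24.
det(H) > 0 and tr(H) = 14 > 0, so H is positive definite and the point is a local minimum.

local minimum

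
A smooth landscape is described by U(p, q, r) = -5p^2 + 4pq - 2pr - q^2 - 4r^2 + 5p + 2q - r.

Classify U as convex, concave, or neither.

concave

U is quadratic, so its Hessian is the constant matrix H = [[-10, 4, -2], [4, -2, 0], [-2, 0, -8]].
Leading principal minors: -10, 4, -24.
Signs alternate −, +, − ⇒ H ≺ 0 ⇒ concave.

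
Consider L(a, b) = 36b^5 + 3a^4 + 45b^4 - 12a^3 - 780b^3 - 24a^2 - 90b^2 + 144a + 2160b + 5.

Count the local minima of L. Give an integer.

L separates as a function of a plus a function of b, so ∇L=0 decouples.
∂L/∂a = 12(a - 3)(a - 2)(a + 2) = 0 at a ∈ {-2, 2, 3}; ∂L/∂b = 180(b - 3)(b - 1)(b + 1)(b + 4) = 0 at b ∈ {-4, -1, 1, 3}.
The Hessian is diagonal: diag(L_aa, L_bb). Second derivatives: L_aa(-2)=240, L_aa(2)=-48, L_aa(3)=60; L_bb(-4)=-18900, L_bb(-1)=4320, L_bb(1)=-3600, L_bb(3)=10080.
Local minima occur where both diagonal entries positive: (-2, -1), (-2, 3), (3, -1), (3, 3). Count: 4.

4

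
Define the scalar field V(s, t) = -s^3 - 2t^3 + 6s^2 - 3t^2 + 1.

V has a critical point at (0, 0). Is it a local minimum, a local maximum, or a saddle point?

saddle point

The mixed partial ∂²V/∂s∂t is 0, so the Hessian at any point is diag(V_ss, V_tt) = diag(6(-s + 2), -6(2t + 1)).
At (0, 0): H = diag(12, -6).
The eigenvalues have opposite signs, so H is indefinite: a saddle point.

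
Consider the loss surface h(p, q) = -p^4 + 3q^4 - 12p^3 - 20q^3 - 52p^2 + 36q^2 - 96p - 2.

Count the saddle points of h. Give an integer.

5

h separates as a function of p plus a function of q, so ∇h=0 decouples.
∂h/∂p = -4(p + 2)(p + 3)(p + 4) = 0 at p ∈ {-4, -3, -2}; ∂h/∂q = 12q(q - 3)(q - 2) = 0 at q ∈ {0, 2, 3}.
The Hessian is diagonal: diag(h_pp, h_qq). Second derivatives: h_pp(-4)=-8, h_pp(-3)=4, h_pp(-2)=-8; h_qq(0)=72, h_qq(2)=-24, h_qq(3)=36.
Saddle points occur where the two diagonal entries have opposite signs: (-4, 0), (-4, 3), (-3, 2), (-2, 0), (-2, 3). Count: 5.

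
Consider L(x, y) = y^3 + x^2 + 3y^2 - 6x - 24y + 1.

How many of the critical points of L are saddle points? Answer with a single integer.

L separates as a function of x plus a function of y, so ∇L=0 decouples.
∂L/∂x = 2(x - 3) = 0 at x ∈ {3}; ∂L/∂y = 3(y - 2)(y + 4) = 0 at y ∈ {-4, 2}.
The Hessian is diagonal: diag(L_xx, L_yy). Second derivatives: L_xx(3)=2; L_yy(-4)=-18, L_yy(2)=18.
Saddle points occur where the two diagonal entries have opposite signs: (3, -4). Count: 1.

1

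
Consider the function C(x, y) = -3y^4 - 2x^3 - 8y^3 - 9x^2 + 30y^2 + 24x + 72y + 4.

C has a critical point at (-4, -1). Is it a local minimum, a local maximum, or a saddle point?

The mixed partial ∂²C/∂x∂y is 0, so the Hessian at any point is diag(C_xx, C_yy) = diag(-6(2x + 3), 12(-3y^2 - 4y + 5)).
At (-4, -1): H = diag(30, 72).
Both eigenvalues are positive, so H is positive definite: a local minimum.

local minimum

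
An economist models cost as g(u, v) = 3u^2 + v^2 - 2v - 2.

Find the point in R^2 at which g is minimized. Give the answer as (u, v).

g(u,v) separates as P(u) + Q(v) − 2, so its minimum is min P + min Q − 2.
P'(u) = 6u vanishes at u ∈ {0}; Q'(v) = 2v - 2 vanishes at v ∈ {1}.
Local minima of P (where P''>0): P(0)=0. Local minima of Q: Q(1)=-1.
So the global minimum of g is P(0) + Q(1) − 2 = 0 − 1 − 2 = -3, attained at (0, 1).

(0, 1)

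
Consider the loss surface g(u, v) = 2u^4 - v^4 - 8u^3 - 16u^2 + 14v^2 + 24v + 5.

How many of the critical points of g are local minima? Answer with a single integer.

g separates as a function of u plus a function of v, so ∇g=0 decouples.
∂g/∂u = 8u(u - 4)(u + 1) = 0 at u ∈ {-1, 0, 4}; ∂g/∂v = -4(v - 3)(v + 1)(v + 2) = 0 at v ∈ {-2, -1, 3}.
The Hessian is diagonal: diag(g_uu, g_vv). Second derivatives: g_uu(-1)=40, g_uu(0)=-32, g_uu(4)=160; g_vv(-2)=-20, g_vv(-1)=16, g_vv(3)=-80.
Local minima occur where both diagonal entries positive: (-1, -1), (4, -1). Count: 2.

2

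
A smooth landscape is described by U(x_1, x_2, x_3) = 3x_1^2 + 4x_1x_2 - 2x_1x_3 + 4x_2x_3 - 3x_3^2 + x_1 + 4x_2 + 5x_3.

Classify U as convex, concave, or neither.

U is quadratic, so its Hessian is the constant matrix H = [[6, 4, -2], [4, 0, 4], [-2, 4, -6]].
Leading principal minors: 6, -16, -64.
Neither pattern holds ⇒ H is indefinite ⇒ neither convex nor concave.

neither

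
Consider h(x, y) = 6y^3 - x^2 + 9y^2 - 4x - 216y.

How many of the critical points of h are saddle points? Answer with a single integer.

h separates as a function of x plus a function of y, so ∇h=0 decouples.
∂h/∂x = -2(x + 2) = 0 at x ∈ {-2}; ∂h/∂y = 18(y - 3)(y + 4) = 0 at y ∈ {-4, 3}.
The Hessian is diagonal: diag(h_xx, h_yy). Second derivatives: h_xx(-2)=-2; h_yy(-4)=-126, h_yy(3)=126.
Saddle points occur where the two diagonal entries have opposite signs: (-2, 3). Count: 1.

1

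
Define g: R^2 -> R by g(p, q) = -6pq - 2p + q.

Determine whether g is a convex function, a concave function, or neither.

g is quadratic, so its Hessian is the constant matrix H = [[0, -6], [-6, 0]].
det(H) = -36, tr(H) = 0.
det(H) < 0, so H is indefinite: neither convex nor concave.

neither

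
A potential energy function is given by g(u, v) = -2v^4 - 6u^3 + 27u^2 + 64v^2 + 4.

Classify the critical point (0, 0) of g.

local minimum

The mixed partial ∂²g/∂u∂v is 0, so the Hessian at any point is diag(g_uu, g_vv) = diag(18(-2u + 3), 8(-3v^2 + 16)).
At (0, 0): H = diag(54, 128).
Both eigenvalues are positive, so H is positive definite: a local minimum.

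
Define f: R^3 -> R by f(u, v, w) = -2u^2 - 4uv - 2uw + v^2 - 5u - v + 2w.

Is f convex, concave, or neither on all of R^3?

neither

f is quadratic, so its Hessian is the constant matrix H = [[-4, -4, -2], [-4, 2, 0], [-2, 0, 0]].
Leading principal minors: -4, -24, -8.
Neither pattern holds ⇒ H is indefinite ⇒ neither convex nor concave.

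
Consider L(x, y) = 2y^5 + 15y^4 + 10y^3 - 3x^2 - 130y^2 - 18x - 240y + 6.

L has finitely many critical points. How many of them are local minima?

L separates as a function of x plus a function of y, so ∇L=0 decouples.
∂L/∂x = -6(x + 3) = 0 at x ∈ {-3}; ∂L/∂y = 10(y - 2)(y + 1)(y + 3)(y + 4) = 0 at y ∈ {-4, -3, -1, 2}.
The Hessian is diagonal: diag(L_xx, L_yy). Second derivatives: L_xx(-3)=-6; L_yy(-4)=-180, L_yy(-3)=100, L_yy(-1)=-180, L_yy(2)=900.
Local minima occur where both diagonal entries positive: none. Count: 0.

0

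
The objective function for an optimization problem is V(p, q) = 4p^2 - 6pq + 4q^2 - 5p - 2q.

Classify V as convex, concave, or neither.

V is quadratic, so its Hessian is the constant matrix H = [[8, -6], [-6, 8]].
det(H) = 28, tr(H) = 16.
det(H) > 0 and tr(H) > 0, so H is positive definite everywhere: convex.

convex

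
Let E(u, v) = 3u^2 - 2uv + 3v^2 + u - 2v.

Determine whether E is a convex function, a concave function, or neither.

convex

E is quadratic, so its Hessian is the constant matrix H = [[6, -2], [-2, 6]].
det(H) = 32, tr(H) = 12.
det(H) > 0 and tr(H) > 0, so H is positive definite everywhere: convex.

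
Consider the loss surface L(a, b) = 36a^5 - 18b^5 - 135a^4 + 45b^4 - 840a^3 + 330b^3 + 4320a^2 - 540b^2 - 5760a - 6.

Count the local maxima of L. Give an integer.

L separates as a function of a plus a function of b, so ∇L=0 decouples.
∂L/∂a = 180(a - 4)(a - 2)(a - 1)(a + 4) = 0 at a ∈ {-4, 1, 2, 4}; ∂L/∂b = -90b(b - 4)(b - 1)(b + 3) = 0 at b ∈ {-3, 0, 1, 4}.
The Hessian is diagonal: diag(L_aa, L_bb). Second derivatives: L_aa(-4)=-43200, L_aa(1)=2700, L_aa(2)=-2160, L_aa(4)=8640; L_bb(-3)=7560, L_bb(0)=-1080, L_bb(1)=1080, L_bb(4)=-7560.
Local maxima occur where both diagonal entries negative: (-4, 0), (-4, 4), (2, 0), (2, 4). Count: 4.

4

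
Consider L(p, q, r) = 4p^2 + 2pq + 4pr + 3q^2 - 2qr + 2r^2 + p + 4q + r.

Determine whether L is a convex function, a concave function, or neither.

convex

L is quadratic, so its Hessian is the constant matrix H = [[8, 2, 4], [2, 6, -2], [4, -2, 4]].
Leading principal minors: 8, 44, 16.
All positive ⇒ H ≻ 0 ⇒ convex.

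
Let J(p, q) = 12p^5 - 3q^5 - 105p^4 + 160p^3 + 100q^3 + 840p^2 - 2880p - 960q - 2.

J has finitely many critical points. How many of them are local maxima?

J separates as a function of p plus a function of q, so ∇J=0 decouples.
∂J/∂p = 60(p - 4)(p - 3)(p - 2)(p + 2) = 0 at p ∈ {-2, 2, 3, 4}; ∂J/∂q = -15(q - 4)(q - 2)(q + 2)(q + 4) = 0 at q ∈ {-4, -2, 2, 4}.
The Hessian is diagonal: diag(J_pp, J_qq). Second derivatives: J_pp(-2)=-7200, J_pp(2)=480, J_pp(3)=-300, J_pp(4)=720; J_qq(-4)=1440, J_qq(-2)=-720, J_qq(2)=720, J_qq(4)=-1440.
Local maxima occur where both diagonal entries negative: (-2, -2), (-2, 4), (3, -2), (3, 4). Count: 4.

4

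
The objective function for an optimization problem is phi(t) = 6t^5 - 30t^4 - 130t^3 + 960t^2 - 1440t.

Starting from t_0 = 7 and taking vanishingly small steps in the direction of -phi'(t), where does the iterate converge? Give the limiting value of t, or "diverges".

4

phi'(t) = 30(t - 4)(t - 3)(t - 1)(t + 4), so phi'(7) = 23760.
Gradient descent moves in the -phi' direction, i.e. t is decreasing.
The nearest critical point in that direction is t = 4, where phi'' = 720 > 0 (a local minimum). The iterate converges there.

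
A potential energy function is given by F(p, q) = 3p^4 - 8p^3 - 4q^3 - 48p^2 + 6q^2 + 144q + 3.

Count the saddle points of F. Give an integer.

3

F separates as a function of p plus a function of q, so ∇F=0 decouples.
∂F/∂p = 12p(p - 4)(p + 2) = 0 at p ∈ {-2, 0, 4}; ∂F/∂q = -12(q - 4)(q + 3) = 0 at q ∈ {-3, 4}.
The Hessian is diagonal: diag(F_pp, F_qq). Second derivatives: F_pp(-2)=144, F_pp(0)=-96, F_pp(4)=288; F_qq(-3)=84, F_qq(4)=-84.
Saddle points occur where the two diagonal entries have opposite signs: (-2, 4), (0, -3), (4, 4). Count: 3.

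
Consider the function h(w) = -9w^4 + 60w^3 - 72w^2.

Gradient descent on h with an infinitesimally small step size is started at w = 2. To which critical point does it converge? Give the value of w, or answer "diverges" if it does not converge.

h'(w) = -36w(w - 4)(w - 1), so h'(2) = 144.
Gradient descent moves in the -h' direction, i.e. w is decreasing.
The nearest critical point in that direction is w = 1, where h'' = 108 > 0 (a local minimum). The iterate converges there.

1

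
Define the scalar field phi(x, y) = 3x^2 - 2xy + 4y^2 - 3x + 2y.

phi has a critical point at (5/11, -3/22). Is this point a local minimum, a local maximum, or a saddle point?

The Hessian of phi is constant: H = [[6, -2], [-2, 8]].
det(H) = 6·8 − (-2)² = 44.
det(H) > 0 and tr(H) = 14 > 0, so H is positive definite and the point is a local minimum.

local minimum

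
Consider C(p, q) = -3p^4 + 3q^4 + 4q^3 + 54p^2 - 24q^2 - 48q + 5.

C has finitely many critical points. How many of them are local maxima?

C separates as a function of p plus a function of q, so ∇C=0 decouples.
∂C/∂p = -12p(p - 3)(p + 3) = 0 at p ∈ {-3, 0, 3}; ∂C/∂q = 12(q - 2)(q + 1)(q + 2) = 0 at q ∈ {-2, -1, 2}.
The Hessian is diagonal: diag(C_pp, C_qq). Second derivatives: C_pp(-3)=-216, C_pp(0)=108, C_pp(3)=-216; C_qq(-2)=48, C_qq(-1)=-36, C_qq(2)=144.
Local maxima occur where both diagonal entries negative: (-3, -1), (3, -1). Count: 2.

2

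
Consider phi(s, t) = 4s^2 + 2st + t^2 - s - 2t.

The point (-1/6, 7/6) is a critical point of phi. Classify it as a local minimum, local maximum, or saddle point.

local minimum

The Hessian of phi is constant: H = [[8, 2], [2, 2]].
det(H) = 8·2 − 2² = 12.
det(H) > 0 and tr(H) = 10 > 0, so H is positive definite and the point is a local minimum.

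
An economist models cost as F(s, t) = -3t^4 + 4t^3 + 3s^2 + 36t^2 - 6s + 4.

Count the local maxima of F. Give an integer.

0

F separates as a function of s plus a function of t, so ∇F=0 decouples.
∂F/∂s = 6(s - 1) = 0 at s ∈ {1}; ∂F/∂t = -12t(t - 3)(t + 2) = 0 at t ∈ {-2, 0, 3}.
The Hessian is diagonal: diag(F_ss, F_tt). Second derivatives: F_ss(1)=6; F_tt(-2)=-120, F_tt(0)=72, F_tt(3)=-180.
Local maxima occur where both diagonal entries negative: none. Count: 0.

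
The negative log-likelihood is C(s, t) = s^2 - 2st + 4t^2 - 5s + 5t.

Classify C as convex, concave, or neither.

C is quadratic, so its Hessian is the constant matrix H = [[2, -2], [-2, 8]].
det(H) = 12, tr(H) = 10.
det(H) > 0 and tr(H) > 0, so H is positive definite everywhere: convex.

convex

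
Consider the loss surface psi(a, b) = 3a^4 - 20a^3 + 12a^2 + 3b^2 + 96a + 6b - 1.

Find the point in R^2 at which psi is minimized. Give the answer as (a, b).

(-1, -1)

psi(a,b) separates as P(a) + Q(b) − 1, so its minimum is min P + min Q − 1.
P'(a) = 12(a - 4)(a - 2)(a + 1) vanishes at a ∈ {-1, 2, 4}; Q'(b) = 6b + 6 vanishes at b ∈ {-1}.
Local minima of P (where P''>0): P(-1)=-61, P(4)=64. Local minima of Q: Q(-1)=-3.
So the global minimum of psi is P(-1) + Q(-1) − 1 = -61 − 3 − 1 = -65, attained at (-1, -1).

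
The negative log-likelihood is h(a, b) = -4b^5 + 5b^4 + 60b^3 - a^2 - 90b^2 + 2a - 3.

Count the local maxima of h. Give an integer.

h separates as a function of a plus a function of b, so ∇h=0 decouples.
∂h/∂a = -2(a - 1) = 0 at a ∈ {1}; ∂h/∂b = -20b(b - 3)(b - 1)(b + 3) = 0 at b ∈ {-3, 0, 1, 3}.
The Hessian is diagonal: diag(h_aa, h_bb). Second derivatives: h_aa(1)=-2; h_bb(-3)=1440, h_bb(0)=-180, h_bb(1)=160, h_bb(3)=-720.
Local maxima occur where both diagonal entries negative: (1, 0), (1, 3). Count: 2.

2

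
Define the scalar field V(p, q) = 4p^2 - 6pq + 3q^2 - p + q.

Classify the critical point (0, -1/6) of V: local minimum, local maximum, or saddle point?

local minimum

The Hessian of V is constant: H = [[8, -6], [-6, 6]].
det(H) = 8·6 − (-6)² = 12.
det(H) > 0 and tr(H) = 14 > 0, so H is positive definite and the point is a local minimum.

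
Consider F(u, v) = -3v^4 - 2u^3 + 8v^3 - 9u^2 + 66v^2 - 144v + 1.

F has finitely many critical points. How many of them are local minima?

F separates as a function of u plus a function of v, so ∇F=0 decouples.
∂F/∂u = -6u(u + 3) = 0 at u ∈ {-3, 0}; ∂F/∂v = -12(v - 4)(v - 1)(v + 3) = 0 at v ∈ {-3, 1, 4}.
The Hessian is diagonal: diag(F_uu, F_vv). Second derivatives: F_uu(-3)=18, F_uu(0)=-18; F_vv(-3)=-336, F_vv(1)=144, F_vv(4)=-252.
Local minima occur where both diagonal entries positive: (-3, 1). Count: 1.

1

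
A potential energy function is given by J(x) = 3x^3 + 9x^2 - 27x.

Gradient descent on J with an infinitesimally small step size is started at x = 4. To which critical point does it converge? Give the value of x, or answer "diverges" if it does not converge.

J'(x) = 9(x - 1)(x + 3), so J'(4) = 189.
Gradient descent moves in the -J' direction, i.e. x is decreasing.
The nearest critical point in that direction is x = 1, where J'' = 36 > 0 (a local minimum). The iterate converges there.

1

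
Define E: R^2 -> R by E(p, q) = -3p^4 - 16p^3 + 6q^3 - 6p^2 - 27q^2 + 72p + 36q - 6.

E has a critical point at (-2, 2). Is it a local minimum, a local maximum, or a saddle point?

local minimum

The mixed partial ∂²E/∂p∂q is 0, so the Hessian at any point is diag(E_pp, E_qq) = diag(-12(3p^2 + 8p + 1), 18(2q - 3)).
At (-2, 2): H = diag(36, 18).
Both eigenvalues are positive, so H is positive definite: a local minimum.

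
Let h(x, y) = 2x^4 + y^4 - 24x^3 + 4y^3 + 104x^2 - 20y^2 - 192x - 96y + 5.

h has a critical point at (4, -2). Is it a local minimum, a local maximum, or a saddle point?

saddle point

The mixed partial ∂²h/∂x∂y is 0, so the Hessian at any point is diag(h_xx, h_yy) = diag(8(3x^2 - 18x + 26), 4(3y^2 + 6y - 10)).
At (4, -2): H = diag(16, -40).
The eigenvalues have opposite signs, so H is indefinite: a saddle point.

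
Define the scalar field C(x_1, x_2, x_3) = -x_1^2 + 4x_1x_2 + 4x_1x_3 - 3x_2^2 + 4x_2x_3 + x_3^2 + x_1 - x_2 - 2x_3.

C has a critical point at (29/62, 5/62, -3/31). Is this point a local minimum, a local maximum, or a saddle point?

The Hessian is constant: H = [[-2, 4, 4], [4, -6, 4], [4, 4, 2]].
Leading principal minors: Δ₁ = -2, Δ₂ = -4, Δ₃ = 248.
The minors fit neither the all-positive nor the alternating-sign pattern, so H is indefinite: a saddle point.

saddle point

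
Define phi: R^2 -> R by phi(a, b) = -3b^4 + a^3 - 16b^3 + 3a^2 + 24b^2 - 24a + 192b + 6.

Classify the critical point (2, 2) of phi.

The mixed partial ∂²phi/∂a∂b is 0, so the Hessian at any point is diag(phi_aa, phi_bb) = diag(6(a + 1), 12(-3b^2 - 8b + 4)).
At (2, 2): H = diag(18, -288).
The eigenvalues have opposite signs, so H is indefinite: a saddle point.

saddle point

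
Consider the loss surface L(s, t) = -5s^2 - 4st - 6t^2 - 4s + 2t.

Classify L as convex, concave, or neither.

concave

L is quadratic, so its Hessian is the constant matrix H = [[-10, -4], [-4, -12]].
det(H) = 104, tr(H) = -22.
det(H) > 0 and tr(H) < 0, so H is negative definite everywhere: concave.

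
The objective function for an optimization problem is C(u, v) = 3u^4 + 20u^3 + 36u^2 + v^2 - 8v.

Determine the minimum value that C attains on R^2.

C(u,v) separates as P(u) + Q(v), so its minimum is min P + min Q.
P'(u) = 12u(u + 2)(u + 3) vanishes at u ∈ {-3, -2, 0}; Q'(v) = 2v - 8 vanishes at v ∈ {4}.
Local minima of P (where P''>0): P(-3)=27, P(0)=0. Local minima of Q: Q(4)=-16.
So the global minimum of C is P(0) + Q(4) = 0 − 16 = -16, attained at (0, 4).

-16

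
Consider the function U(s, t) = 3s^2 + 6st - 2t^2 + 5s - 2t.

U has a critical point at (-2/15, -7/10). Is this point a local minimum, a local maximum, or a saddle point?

saddle point

The Hessian of U is constant: H = [[6, 6], [6, -4]].
det(H) = 6·(-4) − 6² = -60.
Since det(H) < 0, H is indefinite and the critical point is a saddle point.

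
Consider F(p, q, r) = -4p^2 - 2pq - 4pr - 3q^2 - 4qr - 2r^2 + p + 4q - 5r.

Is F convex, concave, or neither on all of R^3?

F is quadratic, so its Hessian is the constant matrix H = [[-8, -2, -4], [-2, -6, -4], [-4, -4, -4]].
Leading principal minors: -8, 44, -16.
Signs alternate −, +, − ⇒ H ≺ 0 ⇒ concave.

concave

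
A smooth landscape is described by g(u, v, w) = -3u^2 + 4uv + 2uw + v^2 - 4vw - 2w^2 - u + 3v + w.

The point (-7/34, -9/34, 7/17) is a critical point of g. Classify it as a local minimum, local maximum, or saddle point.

saddle point

The Hessian is constant: H = [[-6, 4, 2], [4, 2, -4], [2, -4, -4]].
Leading principal minors: Δ₁ = -6, Δ₂ = -28, Δ₃ = 136.
The minors fit neither the all-positive nor the alternating-sign pattern, so H is indefinite: a saddle point.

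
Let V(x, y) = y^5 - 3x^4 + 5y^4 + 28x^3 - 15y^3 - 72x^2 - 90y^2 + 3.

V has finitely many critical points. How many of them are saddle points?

V separates as a function of x plus a function of y, so ∇V=0 decouples.
∂V/∂x = -12x(x - 4)(x - 3) = 0 at x ∈ {0, 3, 4}; ∂V/∂y = 5y(y - 3)(y + 3)(y + 4) = 0 at y ∈ {-4, -3, 0, 3}.
The Hessian is diagonal: diag(V_xx, V_yy). Second derivatives: V_xx(0)=-144, V_xx(3)=36, V_xx(4)=-48; V_yy(-4)=-140, V_yy(-3)=90, V_yy(0)=-180, V_yy(3)=630.
Saddle points occur where the two diagonal entries have opposite signs: (0, -3), (0, 3), (3, -4), (3, 0), (4, -3), (4, 3). Count: 6.

6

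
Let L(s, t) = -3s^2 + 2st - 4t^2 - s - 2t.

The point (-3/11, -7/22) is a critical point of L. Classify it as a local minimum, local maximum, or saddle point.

local maximum

The Hessian of L is constant: H = [[-6, 2], [2, -8]].
det(H) = (-6)·(-8) − 2² = 44.
det(H) > 0 and tr(H) = -14 < 0, so H is negative definite and the point is a local maximum.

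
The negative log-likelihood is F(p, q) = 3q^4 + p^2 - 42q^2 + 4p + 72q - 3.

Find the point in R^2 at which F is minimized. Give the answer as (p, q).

(-2, -3)

F(p,q) separates as A(p) + B(q) − 3, so its minimum is min A + min B − 3.
A'(p) = 2p + 4 vanishes at p ∈ {-2}; B'(q) = 12(q - 2)(q - 1)(q + 3) vanishes at q ∈ {-3, 1, 2}.
Local minima of A (where A''>0): A(-2)=-4. Local minima of B: B(-3)=-351, B(2)=24.
So the global minimum of F is A(-2) + B(-3) − 3 = -4 − 351 − 3 = -358, attained at (-2, -3).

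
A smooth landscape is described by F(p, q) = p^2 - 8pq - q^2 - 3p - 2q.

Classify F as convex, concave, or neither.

neither

F is quadratic, so its Hessian is the constant matrix H = [[2, -8], [-8, -2]].
det(H) = -68, tr(H) = 0.
det(H) < 0, so H is indefinite: neither convex nor concave.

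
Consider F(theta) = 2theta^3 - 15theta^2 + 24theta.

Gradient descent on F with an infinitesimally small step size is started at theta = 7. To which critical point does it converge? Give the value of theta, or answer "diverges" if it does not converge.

4

F'(theta) = 6(theta - 4)(theta - 1), so F'(7) = 108.
Gradient descent moves in the -F' direction, i.e. theta is decreasing.
The nearest critical point in that direction is theta = 4, where F'' = 18 > 0 (a local minimum). The iterate converges there.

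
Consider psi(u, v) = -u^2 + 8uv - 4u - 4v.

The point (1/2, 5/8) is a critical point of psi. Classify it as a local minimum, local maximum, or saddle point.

saddle point

The Hessian of psi is constant: H = [[-2, 8], [8, 0]].
det(H) = (-2)·0 − 8² = -64.
Since det(H) < 0, H is indefinite and the critical point is a saddle point.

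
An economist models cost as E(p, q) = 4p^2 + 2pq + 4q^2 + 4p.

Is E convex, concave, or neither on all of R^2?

convex

E is quadratic, so its Hessian is the constant matrix H = [[8, 2], [2, 8]].
det(H) = 60, tr(H) = 16.
det(H) > 0 and tr(H) > 0, so H is positive definite everywhere: convex.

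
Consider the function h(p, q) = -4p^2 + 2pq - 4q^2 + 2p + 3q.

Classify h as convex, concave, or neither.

concave

h is quadratic, so its Hessian is the constant matrix H = [[-8, 2], [2, -8]].
det(H) = 60, tr(H) = -16.
det(H) > 0 and tr(H) < 0, so H is negative definite everywhere: concave.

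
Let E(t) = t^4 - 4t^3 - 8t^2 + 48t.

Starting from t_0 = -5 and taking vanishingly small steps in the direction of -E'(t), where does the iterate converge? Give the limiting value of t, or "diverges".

E'(t) = 4(t - 3)(t - 2)(t + 2), so E'(-5) = -672.
Gradient descent moves in the -E' direction, i.e. t is increasing.
The nearest critical point in that direction is t = -2, where E'' = 80 > 0 (a local minimum). The iterate converges there.

-2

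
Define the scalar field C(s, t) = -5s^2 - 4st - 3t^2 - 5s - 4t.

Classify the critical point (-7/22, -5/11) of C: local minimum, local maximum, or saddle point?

The Hessian of C is constant: H = [[-10, -4], [-4, -6]].
det(H) = (-10)·(-6) − (-4)² = 44.
det(H) > 0 and tr(H) = -16 < 0, so H is negative definite and the point is a local maximum.

local maximum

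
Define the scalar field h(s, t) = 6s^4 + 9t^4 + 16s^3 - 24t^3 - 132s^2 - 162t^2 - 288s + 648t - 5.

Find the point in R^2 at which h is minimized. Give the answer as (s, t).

h(s,t) separates as P(s) + Q(t) − 5, so its minimum is min P + min Q − 5.
P'(s) = 24(s - 3)(s + 1)(s + 4) vanishes at s ∈ {-4, -1, 3}; Q'(t) = 36(t - 3)(t - 2)(t + 3) vanishes at t ∈ {-3, 2, 3}.
Local minima of P (where P''>0): P(-4)=-448, P(3)=-1134. Local minima of Q: Q(-3)=-2025, Q(3)=567.
So the global minimum of h is P(3) + Q(-3) − 5 = -1134 − 2025 − 5 = -3164, attained at (3, -3).

(3, -3)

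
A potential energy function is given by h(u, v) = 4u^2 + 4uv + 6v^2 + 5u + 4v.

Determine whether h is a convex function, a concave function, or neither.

h is quadratic, so its Hessian is the constant matrix H = [[8, 4], [4, 12]].
det(H) = 80, tr(H) = 20.
det(H) > 0 and tr(H) > 0, so H is positive definite everywhere: convex.

convex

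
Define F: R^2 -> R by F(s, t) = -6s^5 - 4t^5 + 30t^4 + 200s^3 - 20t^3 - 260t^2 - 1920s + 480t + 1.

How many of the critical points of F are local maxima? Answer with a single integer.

F separates as a function of s plus a function of t, so ∇F=0 decouples.
∂F/∂s = -30(s - 4)(s - 2)(s + 2)(s + 4) = 0 at s ∈ {-4, -2, 2, 4}; ∂F/∂t = -20(t - 4)(t - 3)(t - 1)(t + 2) = 0 at t ∈ {-2, 1, 3, 4}.
The Hessian is diagonal: diag(F_ss, F_tt). Second derivatives: F_ss(-4)=2880, F_ss(-2)=-1440, F_ss(2)=1440, F_ss(4)=-2880; F_tt(-2)=1800, F_tt(1)=-360, F_tt(3)=200, F_tt(4)=-360.
Local maxima occur where both diagonal entries negative: (-2, 1), (-2, 4), (4, 1), (4, 4). Count: 4.

4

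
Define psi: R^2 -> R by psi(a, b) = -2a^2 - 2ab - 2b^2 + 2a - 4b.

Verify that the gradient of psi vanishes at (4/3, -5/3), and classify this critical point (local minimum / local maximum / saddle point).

∇psi = (-4a - 2b + 2, -2a - 4b - 4); substituting (4/3, -5/3) gives ∇psi = (0, 0), so (4/3, -5/3) is indeed a critical point.
The Hessian of psi is constant: H = [[-4, -2], [-2, -4]].
det(H) = (-4)·(-4) − (-2)² = 12.
det(H) > 0 and tr(H) = -8 < 0, so H is negative definite and the point is a local maximum.

local maximum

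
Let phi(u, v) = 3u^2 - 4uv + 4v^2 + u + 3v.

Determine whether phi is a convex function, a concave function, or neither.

convex

phi is quadratic, so its Hessian is the constant matrix H = [[6, -4], [-4, 8]].
det(H) = 32, tr(H) = 14.
det(H) > 0 and tr(H) > 0, so H is positive definite everywhere: convex.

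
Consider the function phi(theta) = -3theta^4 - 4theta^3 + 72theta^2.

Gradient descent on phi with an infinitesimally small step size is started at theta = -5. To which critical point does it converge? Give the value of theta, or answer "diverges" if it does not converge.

diverges

phi'(theta) = -12theta(theta - 3)(theta + 4), so phi'(-5) = 480.
Gradient descent moves in the -phi' direction, i.e. theta is decreasing.
There is no critical point below theta=-5, and phi' keeps the same sign, so the iterate runs off to −∞.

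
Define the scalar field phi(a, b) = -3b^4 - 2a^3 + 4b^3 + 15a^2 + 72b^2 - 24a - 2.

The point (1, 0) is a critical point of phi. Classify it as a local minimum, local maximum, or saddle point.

The mixed partial ∂²phi/∂a∂b is 0, so the Hessian at any point is diag(phi_aa, phi_bb) = diag(6(-2a + 5), 12(-3b^2 + 2b + 12)).
At (1, 0): H = diag(18, 144).
Both eigenvalues are positive, so H is positive definite: a local minimum.

local minimum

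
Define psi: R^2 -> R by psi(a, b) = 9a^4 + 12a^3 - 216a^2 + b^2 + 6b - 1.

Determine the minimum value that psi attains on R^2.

-1930

psi(a,b) separates as P(a) + Q(b) − 1, so its minimum is min P + min Q − 1.
P'(a) = 36a(a - 3)(a + 4) vanishes at a ∈ {-4, 0, 3}; Q'(b) = 2b + 6 vanishes at b ∈ {-3}.
Local minima of P (where P''>0): P(-4)=-1920, P(3)=-891. Local minima of Q: Q(-3)=-9.
So the global minimum of psi is P(-4) + Q(-3) − 1 = -1920 − 9 − 1 = -1930, attained at (-4, -3).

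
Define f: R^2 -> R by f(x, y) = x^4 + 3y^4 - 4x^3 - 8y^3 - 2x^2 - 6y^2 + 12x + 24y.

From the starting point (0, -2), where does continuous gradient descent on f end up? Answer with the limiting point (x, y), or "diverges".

(-1, -1)

f is separable, so gradient descent decouples: x follows -∂f/∂x, y follows -∂f/∂y.
∂f/∂x = 4(x - 3)(x - 1)(x + 1); at x=0 this is 12, so x decreases.
∂f/∂y = 12(y - 2)(y - 1)(y + 1); at y=-2 this is -144, so y increases.
x converges to its nearest critical value -1 (a local min of the x-part); y converges to -1. The iterate converges to (-1, -1).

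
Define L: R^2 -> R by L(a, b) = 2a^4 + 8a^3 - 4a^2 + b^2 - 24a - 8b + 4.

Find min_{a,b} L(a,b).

-30

L(a,b) separates as P(a) + Q(b) + 4, so its minimum is min P + min Q + 4.
P'(a) = 8(a - 1)(a + 1)(a + 3) vanishes at a ∈ {-3, -1, 1}; Q'(b) = 2b - 8 vanishes at b ∈ {4}.
Local minima of P (where P''>0): P(-3)=-18, P(1)=-18. Local minima of Q: Q(4)=-16.
So the global minimum of L is P(-3) + Q(4) + 4 = -18 − 16 + 4 = -30, attained at (-3, 4).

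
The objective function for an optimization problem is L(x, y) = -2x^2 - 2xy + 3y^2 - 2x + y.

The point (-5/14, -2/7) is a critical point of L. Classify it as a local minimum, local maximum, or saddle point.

saddle point

The Hessian of L is constant: H = [[-4, -2], [-2, 6]].
det(H) = (-4)·6 − (-2)² = -28.
Since det(H) < 0, H is indefinite and the critical point is a saddle point.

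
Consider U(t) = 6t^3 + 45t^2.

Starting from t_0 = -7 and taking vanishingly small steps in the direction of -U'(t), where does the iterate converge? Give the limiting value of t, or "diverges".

diverges

U'(t) = 18t(t + 5), so U'(-7) = 252.
Gradient descent moves in the -U' direction, i.e. t is decreasing.
There is no critical point below t=-7, and U' keeps the same sign, so the iterate runs off to −∞.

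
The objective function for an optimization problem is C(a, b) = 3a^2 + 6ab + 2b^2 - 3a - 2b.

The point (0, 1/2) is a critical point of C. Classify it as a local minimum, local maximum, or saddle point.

saddle point

The Hessian of C is constant: H = [[6, 6], [6, 4]].
det(H) = 6·4 − 6² = -12.
Since det(H) < 0, H is indefinite and the critical point is a saddle point.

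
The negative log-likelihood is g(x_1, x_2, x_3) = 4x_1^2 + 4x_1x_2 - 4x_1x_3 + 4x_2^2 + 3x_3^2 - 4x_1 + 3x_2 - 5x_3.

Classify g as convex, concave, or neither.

convex

g is quadratic, so its Hessian is the constant matrix H = [[8, 4, -4], [4, 8, 0], [-4, 0, 6]].
Leading principal minors: 8, 48, 160.
All positive ⇒ H ≻ 0 ⇒ convex.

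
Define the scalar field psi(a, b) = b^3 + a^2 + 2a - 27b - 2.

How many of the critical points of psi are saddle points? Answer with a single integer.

psi separates as a function of a plus a function of b, so ∇psi=0 decouples.
∂psi/∂a = 2(a + 1) = 0 at a ∈ {-1}; ∂psi/∂b = 3(b - 3)(b + 3) = 0 at b ∈ {-3, 3}.
The Hessian is diagonal: diag(psi_aa, psi_bb). Second derivatives: psi_aa(-1)=2; psi_bb(-3)=-18, psi_bb(3)=18.
Saddle points occur where the two diagonal entries have opposite signs: (-1, -3). Count: 1.

1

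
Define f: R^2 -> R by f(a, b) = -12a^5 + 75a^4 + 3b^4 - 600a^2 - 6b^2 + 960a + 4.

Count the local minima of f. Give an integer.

f separates as a function of a plus a function of b, so ∇f=0 decouples.
∂f/∂a = -60(a - 4)(a - 2)(a - 1)(a + 2) = 0 at a ∈ {-2, 1, 2, 4}; ∂f/∂b = 12b(b - 1)(b + 1) = 0 at b ∈ {-1, 0, 1}.
The Hessian is diagonal: diag(f_aa, f_bb). Second derivatives: f_aa(-2)=4320, f_aa(1)=-540, f_aa(2)=480, f_aa(4)=-2160; f_bb(-1)=24, f_bb(0)=-12, f_bb(1)=24.
Local minima occur where both diagonal entries positive: (-2, -1), (-2, 1), (2, -1), (2, 1). Count: 4.

4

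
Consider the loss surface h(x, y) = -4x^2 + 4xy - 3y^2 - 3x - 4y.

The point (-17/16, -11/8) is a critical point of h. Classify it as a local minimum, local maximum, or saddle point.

The Hessian of h is constant: H = [[-8, 4], [4, -6]].
det(H) = (-8)·(-6) − 4² = 32.
det(H) > 0 and tr(H) = -14 < 0, so H is negative definite and the point is a local maximum.

local maximum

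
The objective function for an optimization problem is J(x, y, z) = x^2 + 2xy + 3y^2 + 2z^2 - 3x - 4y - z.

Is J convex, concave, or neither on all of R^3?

J is quadratic, so its Hessian is the constant matrix H = [[2, 2, 0], [2, 6, 0], [0, 0, 4]].
Leading principal minors: 2, 8, 32.
All positive ⇒ H ≻ 0 ⇒ convex.

convex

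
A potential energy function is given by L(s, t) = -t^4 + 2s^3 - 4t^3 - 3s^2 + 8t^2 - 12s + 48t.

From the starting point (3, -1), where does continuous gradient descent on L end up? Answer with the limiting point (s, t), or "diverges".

(2, -2)

L is separable, so gradient descent decouples: s follows -∂L/∂s, t follows -∂L/∂t.
∂L/∂s = 6(s - 2)(s + 1); at s=3 this is 24, so s decreases.
∂L/∂t = -4(t - 2)(t + 2)(t + 3); at t=-1 this is 24, so t decreases.
s converges to its nearest critical value 2 (a local min of the s-part); t converges to -2. The iterate converges to (2, -2).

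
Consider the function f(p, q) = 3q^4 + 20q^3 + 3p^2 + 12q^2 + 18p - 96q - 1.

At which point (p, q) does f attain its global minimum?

(-3, 1)

f(p,q) separates as A(p) + B(q) − 1, so its minimum is min A + min B − 1.
A'(p) = 6p + 18 vanishes at p ∈ {-3}; B'(q) = 12(q - 1)(q + 2)(q + 4) vanishes at q ∈ {-4, -2, 1}.
Local minima of A (where A''>0): A(-3)=-27. Local minima of B: B(-4)=64, B(1)=-61.
So the global minimum of f is A(-3) + B(1) − 1 = -27 − 61 − 1 = -89, attained at (-3, 1).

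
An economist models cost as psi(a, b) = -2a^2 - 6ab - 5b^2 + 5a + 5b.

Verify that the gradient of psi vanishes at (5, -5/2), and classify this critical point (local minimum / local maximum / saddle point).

∇psi = (-4a - 6b + 5, -6a - 10b + 5); substituting (5, -5/2) gives ∇psi = (0, 0), so (5, -5/2) is indeed a critical point.
The Hessian of psi is constant: H = [[-4, -6], [-6, -10]].
det(H) = (-4)·(-10) − (-6)² = 4.
det(H) > 0 and tr(H) = -14 < 0, so H is negative definite and the point is a local maximum.

local maximum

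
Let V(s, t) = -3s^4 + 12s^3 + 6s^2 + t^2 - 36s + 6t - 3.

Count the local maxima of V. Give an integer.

0

V separates as a function of s plus a function of t, so ∇V=0 decouples.
∂V/∂s = -12(s - 3)(s - 1)(s + 1) = 0 at s ∈ {-1, 1, 3}; ∂V/∂t = 2(t + 3) = 0 at t ∈ {-3}.
The Hessian is diagonal: diag(V_ss, V_tt). Second derivatives: V_ss(-1)=-96, V_ss(1)=48, V_ss(3)=-96; V_tt(-3)=2.
Local maxima occur where both diagonal entries negative: none. Count: 0.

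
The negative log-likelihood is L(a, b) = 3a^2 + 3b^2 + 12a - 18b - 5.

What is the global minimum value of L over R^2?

-44

L(a,b) separates as P(a) + Q(b) − 5, so its minimum is min P + min Q − 5.
P'(a) = 6a + 12 vanishes at a ∈ {-2}; Q'(b) = 6b - 18 vanishes at b ∈ {3}.
Local minima of P (where P''>0): P(-2)=-12. Local minima of Q: Q(3)=-27.
So the global minimum of L is P(-2) + Q(3) − 5 = -12 − 27 − 5 = -44, attained at (-2, 3).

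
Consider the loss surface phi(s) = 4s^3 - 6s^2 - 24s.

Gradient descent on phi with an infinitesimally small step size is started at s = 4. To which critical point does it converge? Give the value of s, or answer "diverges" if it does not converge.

phi'(s) = 12(s - 2)(s + 1), so phi'(4) = 120.
Gradient descent moves in the -phi' direction, i.e. s is decreasing.
The nearest critical point in that direction is s = 2, where phi'' = 36 > 0 (a local minimum). The iterate converges there.

2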